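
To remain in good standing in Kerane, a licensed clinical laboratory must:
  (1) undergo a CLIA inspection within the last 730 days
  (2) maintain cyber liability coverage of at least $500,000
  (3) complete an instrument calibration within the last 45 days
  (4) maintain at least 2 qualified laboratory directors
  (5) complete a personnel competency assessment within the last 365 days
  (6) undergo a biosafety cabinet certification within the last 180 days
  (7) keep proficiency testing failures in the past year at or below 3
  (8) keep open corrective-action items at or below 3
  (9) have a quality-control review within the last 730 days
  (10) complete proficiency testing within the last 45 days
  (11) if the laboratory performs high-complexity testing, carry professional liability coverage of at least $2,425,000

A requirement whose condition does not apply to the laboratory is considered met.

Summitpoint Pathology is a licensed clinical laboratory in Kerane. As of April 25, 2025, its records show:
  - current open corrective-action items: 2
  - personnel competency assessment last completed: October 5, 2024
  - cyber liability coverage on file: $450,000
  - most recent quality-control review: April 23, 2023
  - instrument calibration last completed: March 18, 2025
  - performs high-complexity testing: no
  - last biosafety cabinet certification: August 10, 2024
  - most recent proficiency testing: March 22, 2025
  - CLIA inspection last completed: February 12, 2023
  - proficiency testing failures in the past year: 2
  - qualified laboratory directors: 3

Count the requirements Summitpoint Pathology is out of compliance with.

1. CLIA inspection 803 days ago vs limit 730 → not met
2. cyber liability coverage $450,000 < $500,000 → not met
3. instrument calibration 38 days ago vs limit 45 → met
4. qualified laboratory directors 3 ≥ 2 → met
5. personnel competency assessment 202 days ago vs limit 365 → met
6. biosafety cabinet certification 258 days ago vs limit 180 → not met
7. proficiency testing failures in the past year 2 ≤ 3 → met
8. open corrective-action items 2 ≤ 3 → met
9. quality-control review 733 days ago vs limit 730 → not met
10. proficiency testing 34 days ago vs limit 45 → met
11. condition 'performs high-complexity testing' does not hold → requirement n/a → met
Not met: 4 of 11

4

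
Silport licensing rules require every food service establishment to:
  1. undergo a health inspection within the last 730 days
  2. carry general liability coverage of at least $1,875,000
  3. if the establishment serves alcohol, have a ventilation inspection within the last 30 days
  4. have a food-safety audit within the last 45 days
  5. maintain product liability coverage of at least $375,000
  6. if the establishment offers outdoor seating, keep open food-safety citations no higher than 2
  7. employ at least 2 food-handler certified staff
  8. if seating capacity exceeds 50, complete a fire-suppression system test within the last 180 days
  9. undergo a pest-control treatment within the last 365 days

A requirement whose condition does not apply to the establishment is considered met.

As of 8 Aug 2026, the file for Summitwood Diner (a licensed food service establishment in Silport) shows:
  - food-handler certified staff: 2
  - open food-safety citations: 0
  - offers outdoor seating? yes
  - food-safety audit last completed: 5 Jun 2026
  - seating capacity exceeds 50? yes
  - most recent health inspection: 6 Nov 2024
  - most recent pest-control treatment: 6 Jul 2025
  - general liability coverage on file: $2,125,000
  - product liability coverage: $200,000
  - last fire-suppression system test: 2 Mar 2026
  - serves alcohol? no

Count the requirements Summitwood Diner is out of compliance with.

1. health inspection 640 days ago vs limit 730 → met
2. general liability coverage $2,125,000 ≥ $1,875,000 → met
3. condition 'serves alcohol' does not hold → requirement n/a → met
4. food-safety audit 64 days ago vs limit 45 → not met
5. product liability coverage $200,000 < $375,000 → not met
6. condition 'offers outdoor seating' holds; open food-safety citations 0 ≤ 2 → met
7. food-handler certified staff 2 ≥ 2 → met
8. condition 'seating capacity exceeds 50' holds; fire-suppression system test 159 days ago vs limit 180 → met
9. pest-control treatment 398 days ago vs limit 365 → not met
Not met: 3 of 9

3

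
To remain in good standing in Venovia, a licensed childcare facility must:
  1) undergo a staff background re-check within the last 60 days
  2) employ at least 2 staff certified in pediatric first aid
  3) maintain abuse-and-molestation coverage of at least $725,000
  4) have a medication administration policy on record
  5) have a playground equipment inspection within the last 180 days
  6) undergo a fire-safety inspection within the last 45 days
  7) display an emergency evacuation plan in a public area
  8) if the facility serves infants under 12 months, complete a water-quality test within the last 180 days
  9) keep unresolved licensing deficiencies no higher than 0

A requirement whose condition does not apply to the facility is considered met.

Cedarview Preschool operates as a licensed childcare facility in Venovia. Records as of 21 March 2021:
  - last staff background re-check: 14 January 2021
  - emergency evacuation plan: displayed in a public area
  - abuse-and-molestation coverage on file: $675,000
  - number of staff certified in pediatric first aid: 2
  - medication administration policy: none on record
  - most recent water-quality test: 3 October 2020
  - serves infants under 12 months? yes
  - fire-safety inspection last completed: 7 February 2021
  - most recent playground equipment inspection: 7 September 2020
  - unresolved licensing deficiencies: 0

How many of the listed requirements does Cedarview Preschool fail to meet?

4

1. staff background re-check 66 days ago vs limit 60 → not met
2. staff certified in pediatric first aid 2 ≥ 2 → met
3. abuse-and-molestation coverage $675,000 < $725,000 → not met
4. medication administration policy absent → not met
5. playground equipment inspection 195 days ago vs limit 180 → not met
6. fire-safety inspection 42 days ago vs limit 45 → met
7. emergency evacuation plan present → met
8. condition 'serves infants under 12 months' holds; water-quality test 169 days ago vs limit 180 → met
9. unresolved licensing deficiencies 0 ≤ 0 → met
Not met: 4 of 9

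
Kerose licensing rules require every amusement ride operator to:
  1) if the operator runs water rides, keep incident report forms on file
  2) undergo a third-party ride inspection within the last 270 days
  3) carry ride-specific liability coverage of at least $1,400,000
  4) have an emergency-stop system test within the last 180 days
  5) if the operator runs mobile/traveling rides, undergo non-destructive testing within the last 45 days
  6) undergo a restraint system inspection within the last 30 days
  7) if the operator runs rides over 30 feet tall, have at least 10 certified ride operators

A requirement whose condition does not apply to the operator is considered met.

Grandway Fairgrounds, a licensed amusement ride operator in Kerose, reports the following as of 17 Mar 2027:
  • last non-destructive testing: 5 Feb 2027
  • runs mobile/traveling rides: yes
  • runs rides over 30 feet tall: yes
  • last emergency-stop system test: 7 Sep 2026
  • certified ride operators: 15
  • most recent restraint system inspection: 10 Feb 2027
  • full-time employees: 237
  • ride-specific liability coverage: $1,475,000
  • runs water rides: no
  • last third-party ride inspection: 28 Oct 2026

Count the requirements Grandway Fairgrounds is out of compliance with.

2

1. condition 'runs water rides' does not hold → requirement n/a → met
2. third-party ride inspection 140 days ago vs limit 270 → met
3. ride-specific liability coverage $1,475,000 ≥ $1,400,000 → met
4. emergency-stop system test 191 days ago vs limit 180 → not met
5. condition 'runs mobile/traveling rides' holds; non-destructive testing 40 days ago vs limit 45 → met
6. restraint system inspection 35 days ago vs limit 30 → not met
7. condition 'runs rides over 30 feet tall' holds; certified ride operators 15 ≥ 10 → met
Not met: 2 of 7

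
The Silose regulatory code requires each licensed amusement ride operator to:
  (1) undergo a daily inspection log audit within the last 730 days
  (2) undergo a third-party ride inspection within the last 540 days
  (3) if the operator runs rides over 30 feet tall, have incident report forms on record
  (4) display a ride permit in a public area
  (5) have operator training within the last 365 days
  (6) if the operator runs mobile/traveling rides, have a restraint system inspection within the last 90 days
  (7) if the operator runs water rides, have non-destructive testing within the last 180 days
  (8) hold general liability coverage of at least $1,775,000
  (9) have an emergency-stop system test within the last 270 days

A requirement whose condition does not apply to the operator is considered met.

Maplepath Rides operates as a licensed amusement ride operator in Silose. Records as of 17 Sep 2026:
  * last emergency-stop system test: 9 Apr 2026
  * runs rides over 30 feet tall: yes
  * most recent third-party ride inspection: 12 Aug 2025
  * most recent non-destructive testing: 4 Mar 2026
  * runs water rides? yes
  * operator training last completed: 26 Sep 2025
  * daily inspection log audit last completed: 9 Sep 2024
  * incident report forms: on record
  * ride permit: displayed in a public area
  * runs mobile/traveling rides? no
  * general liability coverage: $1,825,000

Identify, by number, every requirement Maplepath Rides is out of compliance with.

1, 7

1. daily inspection log audit 738 days ago vs limit 730 → not met
2. third-party ride inspection 401 days ago vs limit 540 → met
3. condition 'runs rides over 30 feet tall' holds; incident report forms present → met
4. ride permit present → met
5. operator training 356 days ago vs limit 365 → met
6. condition 'runs mobile/traveling rides' does not hold → requirement n/a → met
7. condition 'runs water rides' holds; non-destructive testing 197 days ago vs limit 180 → not met
8. general liability coverage $1,825,000 ≥ $1,775,000 → met
9. emergency-stop system test 161 days ago vs limit 270 → met
Not met: 1, 7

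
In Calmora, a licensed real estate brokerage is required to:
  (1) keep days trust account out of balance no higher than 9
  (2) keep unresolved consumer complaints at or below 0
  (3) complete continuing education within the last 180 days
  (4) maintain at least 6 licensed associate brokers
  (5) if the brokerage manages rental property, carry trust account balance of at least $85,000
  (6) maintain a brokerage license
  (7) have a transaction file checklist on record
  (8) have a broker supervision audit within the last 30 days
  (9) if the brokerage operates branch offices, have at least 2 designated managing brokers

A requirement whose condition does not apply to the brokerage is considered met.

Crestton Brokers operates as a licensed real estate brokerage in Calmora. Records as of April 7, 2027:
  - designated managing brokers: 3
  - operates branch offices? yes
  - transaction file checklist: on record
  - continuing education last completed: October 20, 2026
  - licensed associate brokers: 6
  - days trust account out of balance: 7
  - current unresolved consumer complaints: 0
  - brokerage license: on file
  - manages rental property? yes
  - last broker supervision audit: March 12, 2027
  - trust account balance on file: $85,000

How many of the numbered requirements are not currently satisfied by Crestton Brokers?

1. days trust account out of balance 7 ≤ 9 → met
2. unresolved consumer complaints 0 ≤ 0 → met
3. continuing education 169 days ago vs limit 180 → met
4. licensed associate brokers 6 ≥ 6 → met
5. condition 'manages rental property' holds; trust account balance $85,000 ≥ $85,000 → met
6. brokerage license present → met
7. transaction file checklist present → met
8. broker supervision audit 26 days ago vs limit 30 → met
9. condition 'operates branch offices' holds; designated managing brokers 3 ≥ 2 → met
Not met: 0 of 9

0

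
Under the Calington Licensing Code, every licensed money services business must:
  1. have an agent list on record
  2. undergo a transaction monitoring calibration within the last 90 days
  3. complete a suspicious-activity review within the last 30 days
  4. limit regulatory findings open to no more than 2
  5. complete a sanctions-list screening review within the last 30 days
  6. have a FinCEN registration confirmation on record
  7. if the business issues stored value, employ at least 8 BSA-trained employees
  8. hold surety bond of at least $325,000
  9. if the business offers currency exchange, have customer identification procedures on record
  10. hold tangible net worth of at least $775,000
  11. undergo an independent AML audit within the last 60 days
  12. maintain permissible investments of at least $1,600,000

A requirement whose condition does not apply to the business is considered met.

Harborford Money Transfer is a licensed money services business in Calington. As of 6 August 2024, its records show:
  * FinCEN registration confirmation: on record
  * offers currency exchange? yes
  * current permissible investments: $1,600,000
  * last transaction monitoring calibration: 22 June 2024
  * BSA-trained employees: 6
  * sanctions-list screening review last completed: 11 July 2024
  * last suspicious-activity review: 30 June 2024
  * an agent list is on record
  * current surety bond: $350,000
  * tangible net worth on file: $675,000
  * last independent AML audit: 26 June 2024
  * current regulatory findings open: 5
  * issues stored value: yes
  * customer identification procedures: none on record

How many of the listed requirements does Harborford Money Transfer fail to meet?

5

1. agent list present → met
2. transaction monitoring calibration 45 days ago vs limit 90 → met
3. suspicious-activity review 37 days ago vs limit 30 → not met
4. regulatory findings open 5 > 2 → not met
5. sanctions-list screening review 26 days ago vs limit 30 → met
6. FinCEN registration confirmation present → met
7. condition 'issues stored value' holds; BSA-trained employees 6 < 8 → not met
8. surety bond $350,000 ≥ $325,000 → met
9. condition 'offers currency exchange' holds; customer identification procedures absent → not met
10. tangible net worth $675,000 < $775,000 → not met
11. independent AML audit 41 days ago vs limit 60 → met
12. permissible investments $1,600,000 ≥ $1,600,000 → met
Not met: 5 of 12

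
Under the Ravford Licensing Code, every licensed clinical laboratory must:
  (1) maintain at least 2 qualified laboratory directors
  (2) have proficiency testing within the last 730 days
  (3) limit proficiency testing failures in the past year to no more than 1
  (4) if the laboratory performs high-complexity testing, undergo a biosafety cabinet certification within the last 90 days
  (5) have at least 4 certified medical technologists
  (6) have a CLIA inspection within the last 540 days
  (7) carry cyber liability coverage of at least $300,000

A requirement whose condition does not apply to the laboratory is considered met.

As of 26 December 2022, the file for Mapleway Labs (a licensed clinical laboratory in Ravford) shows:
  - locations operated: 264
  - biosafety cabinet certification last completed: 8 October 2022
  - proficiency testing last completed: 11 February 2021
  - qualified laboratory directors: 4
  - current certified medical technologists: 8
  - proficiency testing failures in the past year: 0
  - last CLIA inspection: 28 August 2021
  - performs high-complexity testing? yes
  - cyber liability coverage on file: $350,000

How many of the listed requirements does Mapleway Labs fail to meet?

0

1. qualified laboratory directors 4 ≥ 2 → met
2. proficiency testing 683 days ago vs limit 730 → met
3. proficiency testing failures in the past year 0 ≤ 1 → met
4. condition 'performs high-complexity testing' holds; biosafety cabinet certification 79 days ago vs limit 90 → met
5. certified medical technologists 8 ≥ 4 → met
6. CLIA inspection 485 days ago vs limit 540 → met
7. cyber liability coverage $350,000 ≥ $300,000 → met
Not met: 0 of 7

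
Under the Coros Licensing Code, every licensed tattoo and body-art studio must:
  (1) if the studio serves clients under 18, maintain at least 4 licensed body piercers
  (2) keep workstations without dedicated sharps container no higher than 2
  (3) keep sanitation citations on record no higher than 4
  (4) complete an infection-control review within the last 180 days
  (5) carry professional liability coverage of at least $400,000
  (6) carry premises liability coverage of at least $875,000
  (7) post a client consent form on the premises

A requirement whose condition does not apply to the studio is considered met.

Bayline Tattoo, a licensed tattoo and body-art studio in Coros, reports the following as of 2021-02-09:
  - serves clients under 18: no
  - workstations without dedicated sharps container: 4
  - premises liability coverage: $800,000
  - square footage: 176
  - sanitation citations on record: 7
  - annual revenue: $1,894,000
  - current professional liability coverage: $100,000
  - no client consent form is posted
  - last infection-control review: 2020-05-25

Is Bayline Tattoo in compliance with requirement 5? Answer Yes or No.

No

5. professional liability coverage $100,000 < $400,000 → not met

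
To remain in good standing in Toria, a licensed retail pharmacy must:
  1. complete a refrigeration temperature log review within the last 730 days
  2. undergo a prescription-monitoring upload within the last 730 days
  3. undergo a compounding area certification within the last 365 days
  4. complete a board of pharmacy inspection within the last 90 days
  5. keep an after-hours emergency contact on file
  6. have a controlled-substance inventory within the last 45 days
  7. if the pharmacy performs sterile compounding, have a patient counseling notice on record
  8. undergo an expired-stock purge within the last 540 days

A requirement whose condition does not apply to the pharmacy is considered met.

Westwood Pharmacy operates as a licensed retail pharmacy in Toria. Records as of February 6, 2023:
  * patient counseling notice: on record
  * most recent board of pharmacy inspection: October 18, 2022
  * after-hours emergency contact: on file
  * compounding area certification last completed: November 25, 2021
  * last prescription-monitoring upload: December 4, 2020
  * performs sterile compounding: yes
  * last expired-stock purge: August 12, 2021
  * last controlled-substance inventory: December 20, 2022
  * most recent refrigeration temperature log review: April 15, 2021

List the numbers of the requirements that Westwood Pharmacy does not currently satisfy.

2, 3, 4, 6, 8

1. refrigeration temperature log review 662 days ago vs limit 730 → met
2. prescription-monitoring upload 794 days ago vs limit 730 → not met
3. compounding area certification 438 days ago vs limit 365 → not met
4. board of pharmacy inspection 111 days ago vs limit 90 → not met
5. after-hours emergency contact present → met
6. controlled-substance inventory 48 days ago vs limit 45 → not met
7. condition 'performs sterile compounding' holds; patient counseling notice present → met
8. expired-stock purge 543 days ago vs limit 540 → not met
Not met: 2, 3, 4, 6, 8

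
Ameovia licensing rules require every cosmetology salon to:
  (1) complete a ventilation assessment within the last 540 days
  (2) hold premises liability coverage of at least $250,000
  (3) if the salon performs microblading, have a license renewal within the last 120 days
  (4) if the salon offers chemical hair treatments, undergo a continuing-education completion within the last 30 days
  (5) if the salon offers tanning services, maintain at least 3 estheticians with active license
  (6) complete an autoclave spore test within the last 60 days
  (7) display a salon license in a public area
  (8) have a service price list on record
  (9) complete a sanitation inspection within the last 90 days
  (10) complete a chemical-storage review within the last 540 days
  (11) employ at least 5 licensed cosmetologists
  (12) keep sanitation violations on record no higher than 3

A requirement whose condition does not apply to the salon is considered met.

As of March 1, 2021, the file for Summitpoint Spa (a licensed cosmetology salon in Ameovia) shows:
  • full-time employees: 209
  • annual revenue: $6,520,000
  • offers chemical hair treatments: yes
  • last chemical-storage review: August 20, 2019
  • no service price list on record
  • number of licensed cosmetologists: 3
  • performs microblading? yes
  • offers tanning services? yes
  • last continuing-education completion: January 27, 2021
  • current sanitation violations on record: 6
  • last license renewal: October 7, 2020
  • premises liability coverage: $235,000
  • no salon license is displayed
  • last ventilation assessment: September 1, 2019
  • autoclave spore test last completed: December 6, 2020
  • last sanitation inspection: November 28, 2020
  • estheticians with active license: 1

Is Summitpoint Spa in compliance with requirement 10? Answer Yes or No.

No

10. chemical-storage review 559 days ago vs limit 540 → not met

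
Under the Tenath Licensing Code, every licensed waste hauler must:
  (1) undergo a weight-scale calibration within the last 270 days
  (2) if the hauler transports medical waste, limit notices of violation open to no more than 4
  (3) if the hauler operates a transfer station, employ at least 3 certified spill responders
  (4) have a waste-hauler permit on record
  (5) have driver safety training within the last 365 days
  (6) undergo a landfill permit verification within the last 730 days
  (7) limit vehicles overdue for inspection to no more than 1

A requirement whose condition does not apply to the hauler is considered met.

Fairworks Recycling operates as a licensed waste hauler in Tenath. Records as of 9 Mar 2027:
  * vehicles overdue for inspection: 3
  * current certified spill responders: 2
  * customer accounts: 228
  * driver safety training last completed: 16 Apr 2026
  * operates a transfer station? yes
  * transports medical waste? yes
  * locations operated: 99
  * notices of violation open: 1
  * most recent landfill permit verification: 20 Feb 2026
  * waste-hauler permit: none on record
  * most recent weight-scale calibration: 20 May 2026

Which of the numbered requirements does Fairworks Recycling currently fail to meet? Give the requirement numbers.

1, 3, 4, 7

1. weight-scale calibration 293 days ago vs limit 270 → not met
2. condition 'transports medical waste' holds; notices of violation open 1 ≤ 4 → met
3. condition 'operates a transfer station' holds; certified spill responders 2 < 3 → not met
4. waste-hauler permit absent → not met
5. driver safety training 327 days ago vs limit 365 → met
6. landfill permit verification 382 days ago vs limit 730 → met
7. vehicles overdue for inspection 3 > 1 → not met
Not met: 1, 3, 4, 7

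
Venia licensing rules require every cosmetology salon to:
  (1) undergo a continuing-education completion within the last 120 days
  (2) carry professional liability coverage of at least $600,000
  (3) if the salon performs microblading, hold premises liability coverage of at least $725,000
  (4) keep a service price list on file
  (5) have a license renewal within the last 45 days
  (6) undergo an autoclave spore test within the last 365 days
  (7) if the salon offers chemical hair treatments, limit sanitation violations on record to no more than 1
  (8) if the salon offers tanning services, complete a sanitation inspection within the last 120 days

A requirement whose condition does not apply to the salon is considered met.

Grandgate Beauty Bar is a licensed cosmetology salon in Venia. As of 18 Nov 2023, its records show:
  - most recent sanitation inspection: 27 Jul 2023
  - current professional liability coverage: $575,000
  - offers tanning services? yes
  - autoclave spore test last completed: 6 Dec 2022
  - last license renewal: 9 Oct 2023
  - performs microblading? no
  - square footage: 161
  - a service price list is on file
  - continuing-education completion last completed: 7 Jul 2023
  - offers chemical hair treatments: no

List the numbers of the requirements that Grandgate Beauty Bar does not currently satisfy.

1. continuing-education completion 134 days ago vs limit 120 → not met
2. professional liability coverage $575,000 < $600,000 → not met
3. condition 'performs microblading' does not hold → requirement n/a → met
4. service price list present → met
5. license renewal 40 days ago vs limit 45 → met
6. autoclave spore test 347 days ago vs limit 365 → met
7. condition 'offers chemical hair treatments' does not hold → requirement n/a → met
8. condition 'offers tanning services' holds; sanitation inspection 114 days ago vs limit 120 → met
Not met: 1, 2

1, 2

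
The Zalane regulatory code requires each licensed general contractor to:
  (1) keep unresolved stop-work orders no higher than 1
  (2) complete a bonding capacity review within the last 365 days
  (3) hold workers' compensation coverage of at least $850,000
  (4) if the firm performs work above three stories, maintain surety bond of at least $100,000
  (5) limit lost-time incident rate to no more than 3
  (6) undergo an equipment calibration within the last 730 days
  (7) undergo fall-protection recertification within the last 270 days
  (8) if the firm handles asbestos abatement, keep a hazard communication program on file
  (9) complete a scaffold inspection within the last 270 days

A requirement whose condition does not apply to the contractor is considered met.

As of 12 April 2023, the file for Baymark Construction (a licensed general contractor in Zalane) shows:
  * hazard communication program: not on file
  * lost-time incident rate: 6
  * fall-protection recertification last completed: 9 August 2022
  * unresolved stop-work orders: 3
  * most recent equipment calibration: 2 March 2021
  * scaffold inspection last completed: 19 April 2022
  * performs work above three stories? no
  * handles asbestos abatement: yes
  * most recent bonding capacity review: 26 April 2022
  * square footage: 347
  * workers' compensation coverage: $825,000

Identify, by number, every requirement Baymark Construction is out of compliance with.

1. unresolved stop-work orders 3 > 1 → not met
2. bonding capacity review 351 days ago vs limit 365 → met
3. workers' compensation coverage $825,000 < $850,000 → not met
4. condition 'performs work above three stories' does not hold → requirement n/a → met
5. lost-time incident rate 6 > 3 → not met
6. equipment calibration 771 days ago vs limit 730 → not met
7. fall-protection recertification 246 days ago vs limit 270 → met
8. condition 'handles asbestos abatement' holds; hazard communication program absent → not met
9. scaffold inspection 358 days ago vs limit 270 → not met
Not met: 1, 3, 5, 6, 8, 9

1, 3, 5, 6, 8, 9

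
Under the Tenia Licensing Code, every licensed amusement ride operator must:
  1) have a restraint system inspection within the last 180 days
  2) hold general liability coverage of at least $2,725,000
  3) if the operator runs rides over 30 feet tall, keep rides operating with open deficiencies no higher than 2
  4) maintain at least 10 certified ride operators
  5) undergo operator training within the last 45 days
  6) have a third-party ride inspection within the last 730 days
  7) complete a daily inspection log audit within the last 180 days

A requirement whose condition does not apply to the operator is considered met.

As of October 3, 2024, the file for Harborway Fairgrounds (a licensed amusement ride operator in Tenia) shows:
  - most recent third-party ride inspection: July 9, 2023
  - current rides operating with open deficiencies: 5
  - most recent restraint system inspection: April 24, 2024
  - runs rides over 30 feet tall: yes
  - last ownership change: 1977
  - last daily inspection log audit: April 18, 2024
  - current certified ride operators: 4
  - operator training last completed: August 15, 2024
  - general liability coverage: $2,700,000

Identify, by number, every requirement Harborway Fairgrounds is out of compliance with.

2, 3, 4, 5

1. restraint system inspection 162 days ago vs limit 180 → met
2. general liability coverage $2,700,000 < $2,725,000 → not met
3. condition 'runs rides over 30 feet tall' holds; rides operating with open deficiencies 5 > 2 → not met
4. certified ride operators 4 < 10 → not met
5. operator training 49 days ago vs limit 45 → not met
6. third-party ride inspection 452 days ago vs limit 730 → met
7. daily inspection log audit 168 days ago vs limit 180 → met
Not met: 2, 3, 4, 5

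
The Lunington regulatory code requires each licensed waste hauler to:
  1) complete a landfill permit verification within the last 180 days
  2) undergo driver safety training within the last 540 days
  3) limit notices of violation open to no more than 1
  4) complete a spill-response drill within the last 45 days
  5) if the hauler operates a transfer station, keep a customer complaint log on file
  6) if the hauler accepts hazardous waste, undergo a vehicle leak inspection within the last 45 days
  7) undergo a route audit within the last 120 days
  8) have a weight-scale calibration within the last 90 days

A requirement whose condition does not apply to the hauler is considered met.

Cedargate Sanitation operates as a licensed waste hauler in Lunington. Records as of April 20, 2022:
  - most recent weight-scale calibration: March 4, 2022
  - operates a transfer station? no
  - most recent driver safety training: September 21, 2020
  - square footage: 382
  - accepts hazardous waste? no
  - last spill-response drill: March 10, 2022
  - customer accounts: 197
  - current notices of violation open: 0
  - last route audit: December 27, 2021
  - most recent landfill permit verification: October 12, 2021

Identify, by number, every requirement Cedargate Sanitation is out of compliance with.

1. landfill permit verification 190 days ago vs limit 180 → not met
2. driver safety training 576 days ago vs limit 540 → not met
3. notices of violation open 0 ≤ 1 → met
4. spill-response drill 41 days ago vs limit 45 → met
5. condition 'operates a transfer station' does not hold → requirement n/a → met
6. condition 'accepts hazardous waste' does not hold → requirement n/a → met
7. route audit 114 days ago vs limit 120 → met
8. weight-scale calibration 47 days ago vs limit 90 → met
Not met: 1, 2

1, 2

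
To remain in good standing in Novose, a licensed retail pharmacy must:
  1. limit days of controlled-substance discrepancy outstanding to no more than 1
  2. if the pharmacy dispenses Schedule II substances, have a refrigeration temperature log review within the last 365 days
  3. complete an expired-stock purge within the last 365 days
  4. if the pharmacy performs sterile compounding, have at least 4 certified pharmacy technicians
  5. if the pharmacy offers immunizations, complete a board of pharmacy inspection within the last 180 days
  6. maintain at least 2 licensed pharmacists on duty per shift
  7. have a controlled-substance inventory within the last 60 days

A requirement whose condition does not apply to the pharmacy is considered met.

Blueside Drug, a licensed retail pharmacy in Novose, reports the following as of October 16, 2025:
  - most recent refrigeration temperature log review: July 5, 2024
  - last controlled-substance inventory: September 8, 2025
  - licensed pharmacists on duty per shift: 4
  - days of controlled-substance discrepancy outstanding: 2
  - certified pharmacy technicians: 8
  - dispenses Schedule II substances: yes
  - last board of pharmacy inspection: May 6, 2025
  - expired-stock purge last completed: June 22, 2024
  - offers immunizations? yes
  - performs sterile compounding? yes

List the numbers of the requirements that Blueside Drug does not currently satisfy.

1. days of controlled-substance discrepancy outstanding 2 > 1 → not met
2. condition 'dispenses Schedule II substances' holds; refrigeration temperature log review 468 days ago vs limit 365 → not met
3. expired-stock purge 481 days ago vs limit 365 → not met
4. condition 'performs sterile compounding' holds; certified pharmacy technicians 8 ≥ 4 → met
5. condition 'offers immunizations' holds; board of pharmacy inspection 163 days ago vs limit 180 → met
6. licensed pharmacists on duty per shift 4 ≥ 2 → met
7. controlled-substance inventory 38 days ago vs limit 60 → met
Not met: 1, 2, 3

1, 2, 3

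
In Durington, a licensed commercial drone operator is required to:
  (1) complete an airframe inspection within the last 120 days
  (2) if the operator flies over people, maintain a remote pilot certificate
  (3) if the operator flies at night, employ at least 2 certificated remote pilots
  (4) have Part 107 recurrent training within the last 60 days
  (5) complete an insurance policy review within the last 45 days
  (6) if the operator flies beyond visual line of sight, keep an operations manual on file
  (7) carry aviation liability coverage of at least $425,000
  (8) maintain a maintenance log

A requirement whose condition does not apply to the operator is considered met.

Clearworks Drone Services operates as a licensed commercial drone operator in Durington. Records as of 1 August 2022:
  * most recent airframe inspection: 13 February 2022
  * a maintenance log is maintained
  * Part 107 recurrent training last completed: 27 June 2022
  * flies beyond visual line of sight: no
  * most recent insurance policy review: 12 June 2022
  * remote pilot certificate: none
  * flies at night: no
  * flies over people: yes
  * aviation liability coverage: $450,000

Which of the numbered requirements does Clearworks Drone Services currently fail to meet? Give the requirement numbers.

1, 2, 5

1. airframe inspection 169 days ago vs limit 120 → not met
2. condition 'flies over people' holds; remote pilot certificate absent → not met
3. condition 'flies at night' does not hold → requirement n/a → met
4. Part 107 recurrent training 35 days ago vs limit 60 → met
5. insurance policy review 50 days ago vs limit 45 → not met
6. condition 'flies beyond visual line of sight' does not hold → requirement n/a → met
7. aviation liability coverage $450,000 ≥ $425,000 → met
8. maintenance log present → met
Not met: 1, 2, 5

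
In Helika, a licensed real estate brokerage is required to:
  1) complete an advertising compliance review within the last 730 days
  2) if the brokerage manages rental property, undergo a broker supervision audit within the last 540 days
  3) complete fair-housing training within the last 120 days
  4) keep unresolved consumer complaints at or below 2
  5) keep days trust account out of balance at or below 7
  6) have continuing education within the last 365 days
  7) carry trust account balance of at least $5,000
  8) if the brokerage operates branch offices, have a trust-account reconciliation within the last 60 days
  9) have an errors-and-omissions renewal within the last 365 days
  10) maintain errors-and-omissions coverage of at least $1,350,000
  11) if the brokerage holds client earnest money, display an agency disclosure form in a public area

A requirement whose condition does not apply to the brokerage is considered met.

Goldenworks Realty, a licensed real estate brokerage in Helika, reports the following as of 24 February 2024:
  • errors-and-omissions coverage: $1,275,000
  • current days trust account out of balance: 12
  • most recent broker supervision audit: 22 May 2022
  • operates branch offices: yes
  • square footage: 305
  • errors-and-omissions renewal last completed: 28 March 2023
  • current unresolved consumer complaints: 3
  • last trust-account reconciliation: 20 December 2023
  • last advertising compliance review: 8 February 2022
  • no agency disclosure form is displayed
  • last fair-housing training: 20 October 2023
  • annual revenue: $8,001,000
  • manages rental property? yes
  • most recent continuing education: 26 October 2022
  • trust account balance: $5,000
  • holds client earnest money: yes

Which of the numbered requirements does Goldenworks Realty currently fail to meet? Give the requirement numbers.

1. advertising compliance review 746 days ago vs limit 730 → not met
2. condition 'manages rental property' holds; broker supervision audit 643 days ago vs limit 540 → not met
3. fair-housing training 127 days ago vs limit 120 → not met
4. unresolved consumer complaints 3 > 2 → not met
5. days trust account out of balance 12 > 7 → not met
6. continuing education 486 days ago vs limit 365 → not met
7. trust account balance $5,000 ≥ $5,000 → met
8. condition 'operates branch offices' holds; trust-account reconciliation 66 days ago vs limit 60 → not met
9. errors-and-omissions renewal 333 days ago vs limit 365 → met
10. errors-and-omissions coverage $1,275,000 < $1,350,000 → not met
11. condition 'holds client earnest money' holds; agency disclosure form absent → not met
Not met: 1, 2, 3, 4, 5, 6, 8, 10, 11

1, 2, 3, 4, 5, 6, 8, 10, 11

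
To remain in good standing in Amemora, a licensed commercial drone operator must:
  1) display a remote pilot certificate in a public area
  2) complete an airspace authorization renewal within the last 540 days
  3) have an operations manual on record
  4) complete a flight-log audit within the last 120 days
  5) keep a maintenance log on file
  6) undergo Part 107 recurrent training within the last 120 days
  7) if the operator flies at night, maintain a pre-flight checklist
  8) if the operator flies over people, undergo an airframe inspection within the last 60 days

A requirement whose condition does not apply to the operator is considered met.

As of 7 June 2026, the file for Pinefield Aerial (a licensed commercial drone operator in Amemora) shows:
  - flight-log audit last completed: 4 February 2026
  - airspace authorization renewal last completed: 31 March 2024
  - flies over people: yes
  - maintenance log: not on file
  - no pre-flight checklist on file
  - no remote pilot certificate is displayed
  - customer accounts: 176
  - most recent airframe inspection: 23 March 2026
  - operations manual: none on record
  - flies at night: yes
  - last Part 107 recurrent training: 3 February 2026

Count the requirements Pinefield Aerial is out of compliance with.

1. remote pilot certificate absent → not met
2. airspace authorization renewal 798 days ago vs limit 540 → not met
3. operations manual absent → not met
4. flight-log audit 123 days ago vs limit 120 → not met
5. maintenance log absent → not met
6. Part 107 recurrent training 124 days ago vs limit 120 → not met
7. condition 'flies at night' holds; pre-flight checklist absent → not met
8. condition 'flies over people' holds; airframe inspection 76 days ago vs limit 60 → not met
Not met: 8 of 8

8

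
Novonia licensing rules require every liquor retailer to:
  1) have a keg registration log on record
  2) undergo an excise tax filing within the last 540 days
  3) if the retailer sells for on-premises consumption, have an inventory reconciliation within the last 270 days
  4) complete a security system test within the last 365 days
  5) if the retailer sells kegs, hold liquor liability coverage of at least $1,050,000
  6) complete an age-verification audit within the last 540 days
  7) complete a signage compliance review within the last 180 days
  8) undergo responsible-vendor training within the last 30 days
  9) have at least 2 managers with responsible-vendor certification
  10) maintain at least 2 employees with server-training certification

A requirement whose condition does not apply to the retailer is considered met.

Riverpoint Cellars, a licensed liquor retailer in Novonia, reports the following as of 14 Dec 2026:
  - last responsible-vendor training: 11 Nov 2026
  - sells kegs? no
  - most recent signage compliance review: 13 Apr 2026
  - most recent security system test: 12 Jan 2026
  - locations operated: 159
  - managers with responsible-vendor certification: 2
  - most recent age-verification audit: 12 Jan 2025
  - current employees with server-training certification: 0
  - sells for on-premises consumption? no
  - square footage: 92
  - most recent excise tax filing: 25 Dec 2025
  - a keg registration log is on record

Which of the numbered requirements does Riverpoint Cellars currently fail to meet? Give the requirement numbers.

6, 7, 8, 10

1. keg registration log present → met
2. excise tax filing 354 days ago vs limit 540 → met
3. condition 'sells for on-premises consumption' does not hold → requirement n/a → met
4. security system test 336 days ago vs limit 365 → met
5. condition 'sells kegs' does not hold → requirement n/a → met
6. age-verification audit 701 days ago vs limit 540 → not met
7. signage compliance review 245 days ago vs limit 180 → not met
8. responsible-vendor training 33 days ago vs limit 30 → not met
9. managers with responsible-vendor certification 2 ≥ 2 → met
10. employees with server-training certification 0 < 2 → not met
Not met: 6, 7, 8, 10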